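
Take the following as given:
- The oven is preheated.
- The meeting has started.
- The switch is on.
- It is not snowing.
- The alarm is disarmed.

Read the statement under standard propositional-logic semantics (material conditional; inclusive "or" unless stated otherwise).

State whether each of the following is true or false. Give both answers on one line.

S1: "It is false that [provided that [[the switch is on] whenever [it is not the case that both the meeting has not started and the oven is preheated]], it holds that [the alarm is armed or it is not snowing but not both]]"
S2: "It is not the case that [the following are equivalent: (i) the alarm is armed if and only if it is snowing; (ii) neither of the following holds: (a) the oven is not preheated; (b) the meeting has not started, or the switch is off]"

S1 False; S2 False

Let L = "the meeting has started" (T), Q = "the oven is preheated" (T), V = "the switch is on" (T), R = "the alarm is armed" (F), P = "it is snowing" (F).

S1: In symbols: ~(((~L nand Q) -> V) -> (R xor ~P))

~L = ~T = F
~L nand Q = F nand T = T
(~L nand Q) -> V = T -> T = T
~P = ~F = T
R xor ~P = F xor T = T
((~L nand Q) -> V) -> (R xor ~P) = T -> T = T
~(((~L nand Q) -> V) -> (R xor ~P)) = ~T = F
Thus S1 is false.

S2: Parsed as ~((R <-> P) <-> (~Q nor (~L | ~V)))

R <-> P = F <-> F = T
~Q = ~T = F
~L = ~T = F
~V = ~T = F
~L | ~V = F | F = F
~Q nor (~L | ~V) = F nor F = T
(R <-> P) <-> (~Q nor (~L | ~V)) = T <-> T = T
~((R <-> P) <-> (~Q nor (~L | ~V))) = ~T = F
Hence S2 is false.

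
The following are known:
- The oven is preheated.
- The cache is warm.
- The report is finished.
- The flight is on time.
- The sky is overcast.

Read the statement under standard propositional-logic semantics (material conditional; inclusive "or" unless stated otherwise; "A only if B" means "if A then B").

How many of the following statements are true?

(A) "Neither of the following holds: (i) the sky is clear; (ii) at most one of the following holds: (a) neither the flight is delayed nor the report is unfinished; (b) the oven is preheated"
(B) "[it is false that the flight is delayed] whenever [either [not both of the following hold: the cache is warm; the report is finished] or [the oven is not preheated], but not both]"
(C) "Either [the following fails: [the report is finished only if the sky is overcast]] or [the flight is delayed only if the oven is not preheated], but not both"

3

Let R = "the sky is overcast" (T), S = "the flight is delayed" (F), H = "the report is finished" (T), D = "the oven is preheated" (T), G = "the cache is warm" (T).

(A): Parsed as ¬R ↓ ((S ↓ ¬H) ↑ D)

¬R = ¬T = F
¬H = ¬T = F
S ↓ ¬H = F ↓ F = T
(S ↓ ¬H) ↑ D = T ↑ T = F
¬R ↓ ((S ↓ ¬H) ↑ D) = F ↓ F = T
Thus (A) is true.

(B): Parsed as ((G ↑ H) ⊕ ¬D) → ¬S

G ↑ H = T ↑ T = F
¬D = ¬T = F
(G ↑ H) ⊕ ¬D = F ⊕ F = F
¬S = ¬F = T
((G ↑ H) ⊕ ¬D) → ¬S = F → T = T
Hence (B) is true.

(C): In symbols: ¬(H → R) ⊕ (S → ¬D)

H → R = T → T = T
¬(H → R) = ¬T = F
¬D = ¬T = F
S → ¬D = F → F = T
¬(H → R) ⊕ (S → ¬D) = F ⊕ T = T
Hence (C) is true.

True statements: 3.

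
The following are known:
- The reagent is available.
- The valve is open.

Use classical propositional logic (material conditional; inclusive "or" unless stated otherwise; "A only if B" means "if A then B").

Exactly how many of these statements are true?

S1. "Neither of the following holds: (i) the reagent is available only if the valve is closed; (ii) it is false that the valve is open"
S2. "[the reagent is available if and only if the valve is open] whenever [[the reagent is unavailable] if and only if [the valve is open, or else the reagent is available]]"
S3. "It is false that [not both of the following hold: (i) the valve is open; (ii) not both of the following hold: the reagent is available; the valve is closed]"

3

Let S = "the reagent is available" (T), R = "the valve is open" (T).

S1: Formalization: (S -> ~R) nor ~R

~R = ~T = F
S -> ~R = T -> F = F
~R = ~T = F
(S -> ~R) nor ~R = F nor F = T
Thus S1 is true.

S2: In symbols: (~S <-> (R | S)) -> (S <-> R)

~S = ~T = F
R | S = T | T = T
~S <-> (R | S) = F <-> T = F
S <-> R = T <-> T = T
(~S <-> (R | S)) -> (S <-> R) = F -> T = T
So S2 is true.

S3: In symbols: ~(R nand (S nand ~R))

~R = ~T = F
S nand ~R = T nand F = T
R nand (S nand ~R) = T nand T = F
~(R nand (S nand ~R)) = ~F = T
Hence S3 is true.

3 of the 3 statements are true (S1, S2, S3).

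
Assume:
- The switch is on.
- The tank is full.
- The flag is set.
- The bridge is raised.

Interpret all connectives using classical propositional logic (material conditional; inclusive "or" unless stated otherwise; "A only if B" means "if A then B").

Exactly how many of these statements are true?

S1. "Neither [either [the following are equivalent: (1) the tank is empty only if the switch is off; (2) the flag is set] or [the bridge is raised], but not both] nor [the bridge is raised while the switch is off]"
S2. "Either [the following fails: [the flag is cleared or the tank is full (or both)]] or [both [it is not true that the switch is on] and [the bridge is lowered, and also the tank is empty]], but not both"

Let K = "the tank is full" (T), U = "the switch is on" (T), M = "the flag is set" (T), H = "the bridge is raised" (T).

S1: Formalization: (((~K -> ~U) <-> M) xor H) nor (H & ~U)

~K = ~T = F
~U = ~T = F
~K -> ~U = F -> F = T
(~K -> ~U) <-> M = T <-> T = T
((~K -> ~U) <-> M) xor H = T xor T = F
~U = ~T = F
H & ~U = T & F = F
(((~K -> ~U) <-> M) xor H) nor (H & ~U) = F nor F = T
Thus S1 is true.

S2: In symbols: ~(~M | K) xor (~U & (~H & ~K))

~M = ~T = F
~M | K = F | T = T
~(~M | K) = ~T = F
~U = ~T = F
~H = ~T = F
~K = ~T = F
~H & ~K = F & F = F
~U & (~H & ~K) = F & F = F
~(~M | K) xor (~U & (~H & ~K)) = F xor F = F
Hence S2 is false.

1 of the 2 statements is true.

1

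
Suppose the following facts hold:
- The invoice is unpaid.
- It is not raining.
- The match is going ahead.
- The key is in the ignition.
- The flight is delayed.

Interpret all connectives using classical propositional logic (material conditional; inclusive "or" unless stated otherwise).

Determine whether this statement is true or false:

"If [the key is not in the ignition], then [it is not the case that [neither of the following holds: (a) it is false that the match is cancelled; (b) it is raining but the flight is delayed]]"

true

Let S = "the key is in the ignition" (T), R = "the match is cancelled" (F), Q = "it is raining" (F), U = "the flight is delayed" (T).
This is ¬S → ¬(¬R ↓ (Q ∧ U)).

¬S = ¬T = F
¬R = ¬F = T
Q ∧ U = F ∧ T = F
¬R ↓ (Q ∧ U) = T ↓ F = F
¬(¬R ↓ (Q ∧ U)) = ¬F = T
¬S → ¬(¬R ↓ (Q ∧ U)) = F → T = T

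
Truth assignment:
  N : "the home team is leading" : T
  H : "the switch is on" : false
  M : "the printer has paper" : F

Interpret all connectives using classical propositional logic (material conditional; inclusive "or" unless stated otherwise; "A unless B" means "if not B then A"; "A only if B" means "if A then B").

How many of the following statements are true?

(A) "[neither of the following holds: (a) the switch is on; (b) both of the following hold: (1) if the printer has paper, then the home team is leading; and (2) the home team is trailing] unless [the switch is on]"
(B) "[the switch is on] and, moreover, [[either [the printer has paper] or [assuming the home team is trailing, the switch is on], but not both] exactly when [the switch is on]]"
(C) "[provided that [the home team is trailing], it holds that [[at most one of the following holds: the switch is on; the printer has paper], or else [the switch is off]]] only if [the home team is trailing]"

(A): Formalization: (H nor ((M -> N) and not N)) or H

M -> N = False -> True = True
not N = not True = False
(M -> N) and not N = True and False = False
H nor ((M -> N) and not N) = False nor False = True
(H nor ((M -> N) and not N)) or H = True or False = True
So (A) is true.

(B): This is H and ((M xor (not N -> H)) iff H).

not N = not True = False
not N -> H = False -> False = True
M xor (not N -> H) = False xor True = True
(M xor (not N -> H)) iff H = True iff False = False
H and ((M xor (not N -> H)) iff H) = False and False = False
So (B) is false.

(C): Formalization: (not N -> ((H nand M) or not H)) -> not N

not N = not True = False
H nand M = False nand False = True
not H = not False = True
(H nand M) or not H = True or True = True
not N -> ((H nand M) or not H) = False -> True = True
not N = not True = False
(not N -> ((H nand M) or not H)) -> not N = True -> False = False
Hence (C) is false.

1 of the 3 statements is true.

1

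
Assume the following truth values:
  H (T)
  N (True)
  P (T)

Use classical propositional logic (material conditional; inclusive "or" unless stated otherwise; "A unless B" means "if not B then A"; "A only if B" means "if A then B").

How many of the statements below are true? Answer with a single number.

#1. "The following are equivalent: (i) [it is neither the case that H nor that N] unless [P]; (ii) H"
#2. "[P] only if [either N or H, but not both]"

1

#1: Parsed as ((H nor N) or P) iff H

H nor N = True nor True = False
(H nor N) or P = False or True = True
((H nor N) or P) iff H = True iff True = True
So #1 is true.

#2: In symbols: P -> (N xor H)

N xor H = True xor True = False
P -> (N xor H) = True -> False = False
Thus #2 is false.

1 of the 2 statements is true (#1).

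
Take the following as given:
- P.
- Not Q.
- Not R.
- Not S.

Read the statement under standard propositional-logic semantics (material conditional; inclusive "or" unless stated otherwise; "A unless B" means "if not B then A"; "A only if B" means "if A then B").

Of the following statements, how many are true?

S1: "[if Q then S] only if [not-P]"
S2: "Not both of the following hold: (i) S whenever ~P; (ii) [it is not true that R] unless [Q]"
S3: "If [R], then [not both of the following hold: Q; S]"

S1: Parsed as (Q -> S) -> not P

Q -> S = False -> False = True
not P = not True = False
(Q -> S) -> not P = True -> False = False
Thus S1 is false.

S2: In symbols: (not P -> S) nand (not R or Q)

not P = not True = False
not P -> S = False -> False = True
not R = not False = True
not R or Q = True or False = True
(not P -> S) nand (not R or Q) = True nand True = False
Thus S2 is false.

S3: In symbols: R -> (Q nand S)

Q nand S = False nand False = True
R -> (Q nand S) = False -> True = True
So S3 is true.

True statements: 1 (S3).

1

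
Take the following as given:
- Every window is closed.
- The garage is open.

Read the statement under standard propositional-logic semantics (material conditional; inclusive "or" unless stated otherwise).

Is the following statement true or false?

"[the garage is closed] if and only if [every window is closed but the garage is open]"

Let Q = "the garage is closed" (F), P = "a window is open" (F).
In symbols: Q <-> (~P & ~Q)

~P = ~F = T
~Q = ~F = T
~P & ~Q = T & T = T
Q <-> (~P & ~Q) = F <-> T = F

False.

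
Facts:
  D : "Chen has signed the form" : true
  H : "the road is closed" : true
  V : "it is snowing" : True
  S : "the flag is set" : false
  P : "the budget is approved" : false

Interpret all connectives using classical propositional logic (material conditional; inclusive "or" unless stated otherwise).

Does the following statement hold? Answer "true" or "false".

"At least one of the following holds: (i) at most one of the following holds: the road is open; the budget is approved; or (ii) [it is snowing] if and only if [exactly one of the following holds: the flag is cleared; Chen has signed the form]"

The statement is true.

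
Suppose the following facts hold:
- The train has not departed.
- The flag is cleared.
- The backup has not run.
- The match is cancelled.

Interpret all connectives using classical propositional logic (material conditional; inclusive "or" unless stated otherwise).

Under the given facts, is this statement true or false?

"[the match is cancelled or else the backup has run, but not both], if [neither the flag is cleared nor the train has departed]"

true

Let P = "the flag is set" (False), K = "the train has departed" (False), D = "the match is cancelled" (True), W = "the backup has run" (False).
Formalization: (not P nor K) -> (D xor W)

not P = not False = True
not P nor K = True nor False = False
D xor W = True xor False = True
(not P nor K) -> (D xor W) = False -> True = True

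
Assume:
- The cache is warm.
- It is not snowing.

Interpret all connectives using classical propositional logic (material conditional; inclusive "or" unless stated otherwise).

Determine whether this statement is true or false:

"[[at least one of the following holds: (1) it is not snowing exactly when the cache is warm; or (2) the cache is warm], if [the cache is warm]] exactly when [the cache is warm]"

The statement is true.

Let P = "the cache is warm" (T), Q = "it is snowing" (F).
Formalization: (P → ((¬Q ↔ P) ∨ P)) ↔ P

¬Q = ¬F = T
¬Q ↔ P = T ↔ T = T
(¬Q ↔ P) ∨ P = T ∨ T = T
P → ((¬Q ↔ P) ∨ P) = T → T = T
(P → ((¬Q ↔ P) ∨ P)) ↔ P = T ↔ T = T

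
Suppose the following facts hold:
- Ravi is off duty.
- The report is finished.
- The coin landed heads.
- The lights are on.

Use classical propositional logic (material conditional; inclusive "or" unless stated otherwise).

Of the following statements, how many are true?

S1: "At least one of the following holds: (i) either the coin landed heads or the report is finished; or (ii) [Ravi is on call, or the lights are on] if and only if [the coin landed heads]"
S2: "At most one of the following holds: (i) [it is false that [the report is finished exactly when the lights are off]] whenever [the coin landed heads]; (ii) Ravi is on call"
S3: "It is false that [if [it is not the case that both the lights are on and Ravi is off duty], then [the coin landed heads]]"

2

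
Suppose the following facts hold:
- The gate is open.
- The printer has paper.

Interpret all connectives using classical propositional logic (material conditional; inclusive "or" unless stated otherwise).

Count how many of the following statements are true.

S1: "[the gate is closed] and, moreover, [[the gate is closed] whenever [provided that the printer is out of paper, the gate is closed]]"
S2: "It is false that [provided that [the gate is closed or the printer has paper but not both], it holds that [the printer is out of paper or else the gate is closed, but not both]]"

1

Let V = "the gate is open" (True), S = "the printer has paper" (True).

S1: Formalization: not V and ((not S -> not V) -> not V)

not V = not True = False
not S = not True = False
not V = not True = False
not S -> not V = False -> False = True
not V = not True = False
(not S -> not V) -> not V = True -> False = False
not V and ((not S -> not V) -> not V) = False and False = False
Hence S1 is false.

S2: Parsed as not ((not V xor S) -> (not S xor not V))

not V = not True = False
not V xor S = False xor True = True
not S = not True = False
not V = not True = False
not S xor not V = False xor False = False
(not V xor S) -> (not S xor not V) = True -> False = False
not ((not V xor S) -> (not S xor not V)) = not False = True
Hence S2 is true.

Count: 1.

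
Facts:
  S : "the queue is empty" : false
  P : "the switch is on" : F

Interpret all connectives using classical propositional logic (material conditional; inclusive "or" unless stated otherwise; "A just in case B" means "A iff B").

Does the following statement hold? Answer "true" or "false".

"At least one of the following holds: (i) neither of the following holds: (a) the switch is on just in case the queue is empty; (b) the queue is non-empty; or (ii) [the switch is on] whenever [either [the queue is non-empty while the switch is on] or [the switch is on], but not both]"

Parsed as ((P <-> S) nor ~S) | (((~S & P) xor P) -> P)

P <-> S = F <-> F = T
~S = ~F = T
(P <-> S) nor ~S = T nor T = F
~S = ~F = T
~S & P = T & F = F
(~S & P) xor P = F xor F = F
((~S & P) xor P) -> P = F -> F = T
((P <-> S) nor ~S) | (((~S & P) xor P) -> P) = F | T = T

true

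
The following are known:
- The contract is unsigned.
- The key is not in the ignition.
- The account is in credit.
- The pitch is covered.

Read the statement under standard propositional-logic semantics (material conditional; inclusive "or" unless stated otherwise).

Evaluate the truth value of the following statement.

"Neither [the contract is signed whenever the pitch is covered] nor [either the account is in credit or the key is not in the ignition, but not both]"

Let S = "the pitch is covered" (T), P = "the contract is signed" (F), R = "the account is overdrawn" (F), Q = "the key is in the ignition" (F).
This is (S -> P) nor (~R xor ~Q).

S -> P = T -> F = F
~R = ~F = T
~Q = ~F = T
~R xor ~Q = T xor T = F
(S -> P) nor (~R xor ~Q) = F nor F = T

True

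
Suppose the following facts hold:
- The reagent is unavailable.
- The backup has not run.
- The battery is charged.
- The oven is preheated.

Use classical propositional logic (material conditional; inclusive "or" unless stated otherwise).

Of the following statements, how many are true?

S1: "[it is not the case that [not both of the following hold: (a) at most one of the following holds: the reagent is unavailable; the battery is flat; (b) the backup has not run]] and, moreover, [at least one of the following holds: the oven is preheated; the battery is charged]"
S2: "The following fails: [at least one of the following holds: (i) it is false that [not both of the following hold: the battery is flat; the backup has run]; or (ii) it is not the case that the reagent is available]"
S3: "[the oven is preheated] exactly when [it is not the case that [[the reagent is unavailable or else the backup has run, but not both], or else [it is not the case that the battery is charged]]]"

1

Let P = "the reagent is available" (F), V = "the battery is charged" (T), M = "the backup has run" (F), K = "the oven is preheated" (T).

S1: This is ~((~P nand ~V) nand ~M) & (K | V).

~P = ~F = T
~V = ~T = F
~P nand ~V = T nand F = T
~M = ~F = T
(~P nand ~V) nand ~M = T nand T = F
~((~P nand ~V) nand ~M) = ~F = T
K | V = T | T = T
~((~P nand ~V) nand ~M) & (K | V) = T & T = T
Thus S1 is true.

S2: In symbols: ~(~(~V nand M) | ~P)

~V = ~T = F
~V nand M = F nand F = T
~(~V nand M) = ~T = F
~P = ~F = T
~(~V nand M) | ~P = F | T = T
~(~(~V nand M) | ~P) = ~T = F
So S2 is false.

S3: In symbols: K <-> ~((~P xor M) | ~V)

~P = ~F = T
~P xor M = T xor F = T
~V = ~T = F
(~P xor M) | ~V = T | F = T
~((~P xor M) | ~V) = ~T = F
K <-> ~((~P xor M) | ~V) = T <-> F = F
Hence S3 is false.

1 of the 3 statements is true (S1).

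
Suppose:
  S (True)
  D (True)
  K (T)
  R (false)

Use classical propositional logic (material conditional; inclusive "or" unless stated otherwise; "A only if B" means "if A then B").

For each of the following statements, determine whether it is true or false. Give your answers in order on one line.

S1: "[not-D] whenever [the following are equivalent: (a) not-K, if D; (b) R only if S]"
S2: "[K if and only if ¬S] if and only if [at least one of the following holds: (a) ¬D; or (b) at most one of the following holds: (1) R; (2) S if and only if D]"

S1 T; S2 F

S1: Parsed as ((D -> ~K) <-> (R -> S)) -> ~D

~K = ~T = F
D -> ~K = T -> F = F
R -> S = F -> T = T
(D -> ~K) <-> (R -> S) = F <-> T = F
~D = ~T = F
((D -> ~K) <-> (R -> S)) -> ~D = F -> F = T
Thus S1 is true.

S2: Formalization: (K <-> ~S) <-> (~D | (R nand (S <-> D)))

~S = ~T = F
K <-> ~S = T <-> F = F
~D = ~T = F
S <-> D = T <-> T = T
R nand (S <-> D) = F nand T = T
~D | (R nand (S <-> D)) = F | T = T
(K <-> ~S) <-> (~D | (R nand (S <-> D))) = F <-> T = F
Hence S2 is false.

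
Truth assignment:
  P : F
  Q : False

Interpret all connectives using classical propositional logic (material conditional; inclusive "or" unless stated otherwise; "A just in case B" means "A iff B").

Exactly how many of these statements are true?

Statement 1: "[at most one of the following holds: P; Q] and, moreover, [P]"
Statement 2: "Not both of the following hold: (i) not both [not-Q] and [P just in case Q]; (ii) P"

1

Statement 1: Formalization: (P nand Q) and P

P nand Q = False nand False = True
(P nand Q) and P = True and False = False
So Statement 1 is false.

Statement 2: This is (not Q nand (P iff Q)) nand P.

not Q = not False = True
P iff Q = False iff False = True
not Q nand (P iff Q) = True nand True = False
(not Q nand (P iff Q)) nand P = False nand False = True
So Statement 2 is true.

True statements: 1.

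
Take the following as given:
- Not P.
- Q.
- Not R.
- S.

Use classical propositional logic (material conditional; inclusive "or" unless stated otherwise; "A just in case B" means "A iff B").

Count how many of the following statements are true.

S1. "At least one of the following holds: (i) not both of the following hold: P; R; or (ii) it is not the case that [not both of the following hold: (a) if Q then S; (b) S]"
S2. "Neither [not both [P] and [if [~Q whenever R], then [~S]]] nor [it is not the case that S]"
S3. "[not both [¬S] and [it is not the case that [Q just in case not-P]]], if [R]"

2

S1: This is (P nand R) or not ((Q -> S) nand S).

P nand R = False nand False = True
Q -> S = True -> True = True
(Q -> S) nand S = True nand True = False
not ((Q -> S) nand S) = not False = True
(P nand R) or not ((Q -> S) nand S) = True or True = True
Thus S1 is true.

S2: Formalization: (P nand ((R -> not Q) -> not S)) nor not S

not Q = not True = False
R -> not Q = False -> False = True
not S = not True = False
(R -> not Q) -> not S = True -> False = False
P nand ((R -> not Q) -> not S) = False nand False = True
not S = not True = False
(P nand ((R -> not Q) -> not S)) nor not S = True nor False = False
Hence S2 is false.

S3: Parsed as R -> (not S nand not (Q iff not P))

not S = not True = False
not P = not False = True
Q iff not P = True iff True = True
not (Q iff not P) = not True = False
not S nand not (Q iff not P) = False nand False = True
R -> (not S nand not (Q iff not P)) = False -> True = True
Hence S3 is true.

Count: 2.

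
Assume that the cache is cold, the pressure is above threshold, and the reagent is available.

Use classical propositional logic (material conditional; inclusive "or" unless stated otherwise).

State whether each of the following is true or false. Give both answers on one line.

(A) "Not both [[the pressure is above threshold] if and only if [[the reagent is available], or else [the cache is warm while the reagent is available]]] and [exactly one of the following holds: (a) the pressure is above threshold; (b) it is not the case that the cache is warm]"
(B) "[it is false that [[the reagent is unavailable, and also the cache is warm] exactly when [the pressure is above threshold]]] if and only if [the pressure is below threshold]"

Let U = "the pressure is above threshold" (T), R = "the reagent is available" (T), D = "the cache is warm" (F).

(A): Parsed as (U <-> (R | (D & R))) nand (U xor ~D)

D & R = F & T = F
R | (D & R) = T | F = T
U <-> (R | (D & R)) = T <-> T = T
~D = ~F = T
U xor ~D = T xor T = F
(U <-> (R | (D & R))) nand (U xor ~D) = T nand F = T
So (A) is true.

(B): Formalization: ~((~R & D) <-> U) <-> ~U

~R = ~T = F
~R & D = F & F = F
(~R & D) <-> U = F <-> T = F
~((~R & D) <-> U) = ~F = T
~U = ~T = F
~((~R & D) <-> U) <-> ~U = T <-> F = F
Hence (B) is false.

(A) T; (B) F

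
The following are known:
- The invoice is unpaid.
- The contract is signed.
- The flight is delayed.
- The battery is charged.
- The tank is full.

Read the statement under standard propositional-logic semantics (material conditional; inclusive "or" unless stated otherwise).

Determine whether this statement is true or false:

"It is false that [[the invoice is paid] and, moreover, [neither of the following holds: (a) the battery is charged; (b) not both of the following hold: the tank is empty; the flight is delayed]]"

Let P = "the invoice is paid" (F), S = "the battery is charged" (T), U = "the tank is full" (T), R = "the flight is delayed" (T).
Formalization: ~(P & (S nor (~U nand R)))

~U = ~T = F
~U nand R = F nand T = T
S nor (~U nand R) = T nor T = F
P & (S nor (~U nand R)) = F & F = F
~(P & (S nor (~U nand R))) = ~F = T

True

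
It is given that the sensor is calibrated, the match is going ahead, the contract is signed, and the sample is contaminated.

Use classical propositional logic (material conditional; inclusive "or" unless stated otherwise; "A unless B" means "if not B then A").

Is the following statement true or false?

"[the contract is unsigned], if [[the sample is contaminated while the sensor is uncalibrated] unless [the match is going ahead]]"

False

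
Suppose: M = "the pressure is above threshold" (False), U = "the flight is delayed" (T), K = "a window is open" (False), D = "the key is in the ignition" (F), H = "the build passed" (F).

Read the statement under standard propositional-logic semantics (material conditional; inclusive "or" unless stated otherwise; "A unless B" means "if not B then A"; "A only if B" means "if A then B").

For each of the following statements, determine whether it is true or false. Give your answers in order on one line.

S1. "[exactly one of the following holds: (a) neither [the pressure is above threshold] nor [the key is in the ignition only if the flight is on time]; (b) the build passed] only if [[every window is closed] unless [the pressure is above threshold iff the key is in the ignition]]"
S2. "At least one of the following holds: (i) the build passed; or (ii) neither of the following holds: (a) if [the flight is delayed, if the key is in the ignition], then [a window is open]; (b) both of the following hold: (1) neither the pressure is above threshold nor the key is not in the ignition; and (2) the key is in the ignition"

S1 True, S2 True

S1: In symbols: ((M ↓ (D → ¬U)) ⊕ H) → (¬K ∨ (M ↔ D))

¬U = ¬T = F
D → ¬U = F → F = T
M ↓ (D → ¬U) = F ↓ T = F
(M ↓ (D → ¬U)) ⊕ H = F ⊕ F = F
¬K = ¬F = T
M ↔ D = F ↔ F = T
¬K ∨ (M ↔ D) = T ∨ T = T
((M ↓ (D → ¬U)) ⊕ H) → (¬K ∨ (M ↔ D)) = F → T = T
Thus S1 is true.

S2: This is H ∨ (((D → U) → K) ↓ ((M ↓ ¬D) ∧ D)).

D → U = F → T = T
(D → U) → K = T → F = F
¬D = ¬F = T
M ↓ ¬D = F ↓ T = F
(M ↓ ¬D) ∧ D = F ∧ F = F
((D → U) → K) ↓ ((M ↓ ¬D) ∧ D) = F ↓ F = T
H ∨ (((D → U) → K) ↓ ((M ↓ ¬D) ∧ D)) = F ∨ T = T
So S2 is true.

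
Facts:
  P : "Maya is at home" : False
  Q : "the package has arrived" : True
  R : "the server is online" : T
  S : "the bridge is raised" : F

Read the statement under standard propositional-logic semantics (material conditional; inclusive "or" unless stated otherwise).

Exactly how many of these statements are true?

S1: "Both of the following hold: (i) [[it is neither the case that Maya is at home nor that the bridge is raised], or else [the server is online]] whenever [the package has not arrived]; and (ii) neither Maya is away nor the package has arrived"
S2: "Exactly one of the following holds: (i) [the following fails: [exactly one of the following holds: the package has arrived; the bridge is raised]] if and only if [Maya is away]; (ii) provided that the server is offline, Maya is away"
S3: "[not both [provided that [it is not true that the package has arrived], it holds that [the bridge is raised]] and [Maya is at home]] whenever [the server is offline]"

2

S1: This is (¬Q → ((P ↓ S) ∨ R)) ∧ (¬P ↓ Q).

¬Q = ¬T = F
P ↓ S = F ↓ F = T
(P ↓ S) ∨ R = T ∨ T = T
¬Q → ((P ↓ S) ∨ R) = F → T = T
¬P = ¬F = T
¬P ↓ Q = T ↓ T = F
(¬Q → ((P ↓ S) ∨ R)) ∧ (¬P ↓ Q) = T ∧ F = F
Hence S1 is false.

S2: Formalization: (¬(Q ⊕ S) ↔ ¬P) ⊕ (¬R → ¬P)

Q ⊕ S = T ⊕ F = T
¬(Q ⊕ S) = ¬T = F
¬P = ¬F = T
¬(Q ⊕ S) ↔ ¬P = F ↔ T = F
¬R = ¬T = F
¬P = ¬F = T
¬R → ¬P = F → T = T
(¬(Q ⊕ S) ↔ ¬P) ⊕ (¬R → ¬P) = F ⊕ T = T
Hence S2 is true.

S3: This is ¬R → ((¬Q → S) ↑ P).

¬R = ¬T = F
¬Q = ¬T = F
¬Q → S = F → F = T
(¬Q → S) ↑ P = T ↑ F = T
¬R → ((¬Q → S) ↑ P) = F → T = T
Thus S3 is true.

Count: 2.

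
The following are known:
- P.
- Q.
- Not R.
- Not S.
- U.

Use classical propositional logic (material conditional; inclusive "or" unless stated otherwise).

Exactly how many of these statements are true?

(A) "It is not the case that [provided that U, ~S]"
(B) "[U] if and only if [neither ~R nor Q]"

(A): This is ¬(U → ¬S).

¬S = ¬F = T
U → ¬S = T → T = T
¬(U → ¬S) = ¬T = F
So (A) is false.

(B): This is U ↔ (¬R ↓ Q).

¬R = ¬F = T
¬R ↓ Q = T ↓ T = F
U ↔ (¬R ↓ Q) = T ↔ F = F
So (B) is false.

True statements: 0 (none).

0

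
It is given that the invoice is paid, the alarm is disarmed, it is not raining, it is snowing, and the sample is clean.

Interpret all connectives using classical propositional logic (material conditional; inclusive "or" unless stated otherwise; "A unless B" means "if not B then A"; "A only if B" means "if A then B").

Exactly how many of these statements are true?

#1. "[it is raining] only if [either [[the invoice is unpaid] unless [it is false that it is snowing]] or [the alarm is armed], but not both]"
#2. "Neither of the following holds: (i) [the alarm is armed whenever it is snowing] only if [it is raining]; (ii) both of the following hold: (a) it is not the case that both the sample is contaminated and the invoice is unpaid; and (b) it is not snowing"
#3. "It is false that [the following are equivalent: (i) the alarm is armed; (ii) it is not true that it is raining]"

Let Q = "it is raining" (False), R = "the invoice is paid" (True), W = "it is snowing" (True), M = "the alarm is armed" (False), H = "the sample is contaminated" (False).

#1: Parsed as Q -> ((not R or not W) xor M)

not R = not True = False
not W = not True = False
not R or not W = False or False = False
(not R or not W) xor M = False xor False = False
Q -> ((not R or not W) xor M) = False -> False = True
Hence #1 is true.

#2: Parsed as ((W -> M) -> Q) nor ((H nand not R) and not W)

W -> M = True -> False = False
(W -> M) -> Q = False -> False = True
not R = not True = False
H nand not R = False nand False = True
not W = not True = False
(H nand not R) and not W = True and False = False
((W -> M) -> Q) nor ((H nand not R) and not W) = True nor False = False
Thus #2 is false.

#3: In symbols: not (M iff not Q)

not Q = not False = True
M iff not Q = False iff True = False
not (M iff not Q) = not False = True
So #3 is true.

2 of the 3 statements are true (#1, #3).

2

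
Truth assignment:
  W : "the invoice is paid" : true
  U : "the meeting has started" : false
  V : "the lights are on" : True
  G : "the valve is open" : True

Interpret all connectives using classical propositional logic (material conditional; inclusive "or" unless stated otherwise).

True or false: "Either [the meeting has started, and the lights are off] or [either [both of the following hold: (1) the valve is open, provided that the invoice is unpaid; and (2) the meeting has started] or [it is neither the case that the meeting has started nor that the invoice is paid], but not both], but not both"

The statement is false.

In symbols: (U and not V) xor (((not W -> G) and U) xor (U nor W))

not V = not True = False
U and not V = False and False = False
not W = not True = False
not W -> G = False -> True = True
(not W -> G) and U = True and False = False
U nor W = False nor True = False
((not W -> G) and U) xor (U nor W) = False xor False = False
(U and not V) xor (((not W -> G) and U) xor (U nor W)) = False xor False = False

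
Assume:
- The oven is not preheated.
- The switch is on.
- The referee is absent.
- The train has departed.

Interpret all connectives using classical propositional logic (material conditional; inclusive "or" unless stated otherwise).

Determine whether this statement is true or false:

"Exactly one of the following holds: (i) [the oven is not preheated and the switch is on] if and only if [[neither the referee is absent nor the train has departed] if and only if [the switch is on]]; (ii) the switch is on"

Let P = "the oven is preheated" (F), Q = "the switch is on" (T), R = "the referee is present" (F), S = "the train has departed" (T).
This is ((¬P ∧ Q) ↔ ((¬R ↓ S) ↔ Q)) ⊕ Q.

¬P = ¬F = T
¬P ∧ Q = T ∧ T = T
¬R = ¬F = T
¬R ↓ S = T ↓ T = F
(¬R ↓ S) ↔ Q = F ↔ T = F
(¬P ∧ Q) ↔ ((¬R ↓ S) ↔ Q) = T ↔ F = F
((¬P ∧ Q) ↔ ((¬R ↓ S) ↔ Q)) ⊕ Q = F ⊕ T = T

The statement is true.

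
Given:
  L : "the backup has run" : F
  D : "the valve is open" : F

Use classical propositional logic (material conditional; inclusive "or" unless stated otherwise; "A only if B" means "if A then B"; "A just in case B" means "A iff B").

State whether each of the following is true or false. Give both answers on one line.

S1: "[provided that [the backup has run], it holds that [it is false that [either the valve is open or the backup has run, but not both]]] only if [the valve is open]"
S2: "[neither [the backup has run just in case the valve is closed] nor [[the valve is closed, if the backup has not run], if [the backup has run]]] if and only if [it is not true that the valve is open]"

S1: Formalization: (L -> ~(D xor L)) -> D

D xor L = F xor F = F
~(D xor L) = ~F = T
L -> ~(D xor L) = F -> T = T
(L -> ~(D xor L)) -> D = T -> F = F
Hence S1 is false.

S2: This is ((L <-> ~D) nor (L -> (~L -> ~D))) <-> ~D.

~D = ~F = T
L <-> ~D = F <-> T = F
~L = ~F = T
~D = ~F = T
~L -> ~D = T -> T = T
L -> (~L -> ~D) = F -> T = T
(L <-> ~D) nor (L -> (~L -> ~D)) = F nor T = F
~D = ~F = T
((L <-> ~D) nor (L -> (~L -> ~D))) <-> ~D = F <-> T = F
Thus S2 is false.

S1 False, S2 False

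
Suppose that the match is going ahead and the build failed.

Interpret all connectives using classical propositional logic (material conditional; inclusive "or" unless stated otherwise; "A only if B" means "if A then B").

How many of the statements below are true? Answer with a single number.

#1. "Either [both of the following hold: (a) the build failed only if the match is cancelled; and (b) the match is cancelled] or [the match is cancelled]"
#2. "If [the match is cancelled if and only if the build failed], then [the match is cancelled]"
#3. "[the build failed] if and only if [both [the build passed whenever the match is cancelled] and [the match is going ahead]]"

2

Let P = "the build passed" (F), V = "the match is cancelled" (F).

#1: Formalization: ((~P -> V) & V) | V

~P = ~F = T
~P -> V = T -> F = F
(~P -> V) & V = F & F = F
((~P -> V) & V) | V = F | F = F
So #1 is false.

#2: Parsed as (V <-> ~P) -> V

~P = ~F = T
V <-> ~P = F <-> T = F
(V <-> ~P) -> V = F -> F = T
So #2 is true.

#3: Formalization: ~P <-> ((V -> P) & ~V)

~P = ~F = T
V -> P = F -> F = T
~V = ~F = T
(V -> P) & ~V = T & T = T
~P <-> ((V -> P) & ~V) = T <-> T = T
Thus #3 is true.

2 of the 3 statements are true (#2, #3).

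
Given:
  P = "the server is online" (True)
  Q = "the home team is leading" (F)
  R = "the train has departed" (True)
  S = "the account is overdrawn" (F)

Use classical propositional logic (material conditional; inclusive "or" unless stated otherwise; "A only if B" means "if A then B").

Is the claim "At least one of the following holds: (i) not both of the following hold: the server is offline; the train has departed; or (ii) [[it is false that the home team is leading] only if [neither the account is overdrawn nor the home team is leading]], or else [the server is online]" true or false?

True

Parsed as (not P nand R) or ((not Q -> (S nor Q)) or P)

not P = not True = False
not P nand R = False nand True = True
not Q = not False = True
S nor Q = False nor False = True
not Q -> (S nor Q) = True -> True = True
(not Q -> (S nor Q)) or P = True or True = True
(not P nand R) or ((not Q -> (S nor Q)) or P) = True or True = True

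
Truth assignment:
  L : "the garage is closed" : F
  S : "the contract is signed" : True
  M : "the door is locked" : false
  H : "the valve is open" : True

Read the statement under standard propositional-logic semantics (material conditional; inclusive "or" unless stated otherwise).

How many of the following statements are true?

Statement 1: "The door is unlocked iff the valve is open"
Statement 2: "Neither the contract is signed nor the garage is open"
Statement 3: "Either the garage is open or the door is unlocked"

2

Statement 1: Formalization: ~M <-> H

~M = ~F = T
~M <-> H = T <-> T = T
Hence Statement 1 is true.

Statement 2: In symbols: S nor ~L

~L = ~F = T
S nor ~L = T nor T = F
Hence Statement 2 is false.

Statement 3: In symbols: ~L | ~M

~L = ~F = T
~M = ~F = T
~L | ~M = T | T = T
Thus Statement 3 is true.

True statements: 2 (Statement 1, Statement 3).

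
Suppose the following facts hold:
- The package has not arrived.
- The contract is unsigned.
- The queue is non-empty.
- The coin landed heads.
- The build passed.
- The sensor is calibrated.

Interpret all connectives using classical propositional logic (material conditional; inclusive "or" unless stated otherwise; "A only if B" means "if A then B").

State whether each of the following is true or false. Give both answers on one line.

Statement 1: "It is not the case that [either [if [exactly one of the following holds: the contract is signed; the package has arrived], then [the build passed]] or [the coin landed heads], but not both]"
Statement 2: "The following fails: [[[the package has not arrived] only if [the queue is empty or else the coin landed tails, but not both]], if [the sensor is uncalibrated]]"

Let V = "the contract is signed" (F), P = "the package has arrived" (F), G = "the build passed" (T), S = "the coin landed heads" (T), U = "the sensor is calibrated" (T), W = "the queue is empty" (F).

Statement 1: Formalization: ¬(((V ⊕ P) → G) ⊕ S)

V ⊕ P = F ⊕ F = F
(V ⊕ P) → G = F → T = T
((V ⊕ P) → G) ⊕ S = T ⊕ T = F
¬(((V ⊕ P) → G) ⊕ S) = ¬F = T
So Statement 1 is true.

Statement 2: Formalization: ¬(¬U → (¬P → (W ⊕ ¬S)))

¬U = ¬T = F
¬P = ¬F = T
¬S = ¬T = F
W ⊕ ¬S = F ⊕ F = F
¬P → (W ⊕ ¬S) = T → F = F
¬U → (¬P → (W ⊕ ¬S)) = F → F = T
¬(¬U → (¬P → (W ⊕ ¬S))) = ¬T = F
Hence Statement 2 is false.

Statement 1 T; Statement 2 F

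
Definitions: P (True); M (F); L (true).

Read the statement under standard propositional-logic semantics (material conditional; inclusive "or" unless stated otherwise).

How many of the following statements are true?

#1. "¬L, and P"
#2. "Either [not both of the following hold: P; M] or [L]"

#1: Parsed as not L and P

not L = not True = False
not L and P = False and True = False
So #1 is false.

#2: Parsed as (P nand M) or L

P nand M = True nand False = True
(P nand M) or L = True or True = True
Thus #2 is true.

True statements: 1.

1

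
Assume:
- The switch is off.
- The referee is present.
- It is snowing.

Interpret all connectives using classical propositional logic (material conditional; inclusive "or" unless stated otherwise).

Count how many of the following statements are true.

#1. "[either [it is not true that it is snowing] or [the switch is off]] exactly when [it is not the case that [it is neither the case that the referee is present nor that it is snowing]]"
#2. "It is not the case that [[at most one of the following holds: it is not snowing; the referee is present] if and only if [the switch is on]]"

2

Let R = "it is snowing" (T), P = "the switch is on" (F), Q = "the referee is present" (T).

#1: This is (~R | ~P) <-> ~(Q nor R).

~R = ~T = F
~P = ~F = T
~R | ~P = F | T = T
Q nor R = T nor T = F
~(Q nor R) = ~F = T
(~R | ~P) <-> ~(Q nor R) = T <-> T = T
So #1 is true.

#2: Formalization: ~((~R nand Q) <-> P)

~R = ~T = F
~R nand Q = F nand T = T
(~R nand Q) <-> P = T <-> F = F
~((~R nand Q) <-> P) = ~F = T
Hence #2 is true.

True statements: 2.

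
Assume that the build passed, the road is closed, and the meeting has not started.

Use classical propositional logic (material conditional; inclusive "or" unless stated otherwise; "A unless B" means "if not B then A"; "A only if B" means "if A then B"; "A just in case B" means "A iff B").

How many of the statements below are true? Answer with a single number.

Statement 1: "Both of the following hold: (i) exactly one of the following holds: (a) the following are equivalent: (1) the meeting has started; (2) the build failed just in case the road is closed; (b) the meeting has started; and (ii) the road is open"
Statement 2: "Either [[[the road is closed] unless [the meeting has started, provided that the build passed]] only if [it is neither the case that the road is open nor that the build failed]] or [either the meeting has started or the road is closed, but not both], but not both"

0

Let R = "the meeting has started" (F), P = "the build passed" (T), Q = "the road is closed" (T).

Statement 1: In symbols: ((R <-> (~P <-> Q)) xor R) & ~Q

~P = ~T = F
~P <-> Q = F <-> T = F
R <-> (~P <-> Q) = F <-> F = T
(R <-> (~P <-> Q)) xor R = T xor F = T
~Q = ~T = F
((R <-> (~P <-> Q)) xor R) & ~Q = T & F = F
So Statement 1 is false.

Statement 2: Parsed as ((Q | (P -> R)) -> (~Q nor ~P)) xor (R xor Q)

P -> R = T -> F = F
Q | (P -> R) = T | F = T
~Q = ~T = F
~P = ~T = F
~Q nor ~P = F nor F = T
(Q | (P -> R)) -> (~Q nor ~P) = T -> T = T
R xor Q = F xor T = T
((Q | (P -> R)) -> (~Q nor ~P)) xor (R xor Q) = T xor T = F
So Statement 2 is false.

0 of the 2 statements are true (none).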